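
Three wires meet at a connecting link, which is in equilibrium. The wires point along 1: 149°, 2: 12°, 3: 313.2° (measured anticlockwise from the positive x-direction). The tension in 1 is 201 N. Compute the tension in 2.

T_2 ≈ 64 N

Resolve: ΣF_x = 201 cos 149° + T_2 cos 12° + T_3 cos 313.2° = 0.
        ΣF_y = 201 sin 149° + T_2 sin 12° + T_3 sin 313.2° = 0.
The known terms sum to (-172.3, 103.5) N, so 0.9781 T_2 + 0.6845 T_3 = 172.3 and 0.2079 T_2 − 0.7290 T_3 = -103.5.
Solving simultaneously: T_2 = 63.98 N, T_3 = 160.3 N.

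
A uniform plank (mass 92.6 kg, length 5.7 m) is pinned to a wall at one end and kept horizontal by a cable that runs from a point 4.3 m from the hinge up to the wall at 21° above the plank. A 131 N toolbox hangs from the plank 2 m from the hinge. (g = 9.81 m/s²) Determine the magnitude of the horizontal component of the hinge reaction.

H_x ≈ 1730 N

Take torques about the hinge: T sin 21° · 4.3 = 92.6×9.81×2.85 + 131×2 = 2851 N·m.
So T = 2851 / (0.3584 × 4.3) = 1850.1 N.
ΣF_x = 0: H_x = T cos 21° = 1727.2 N.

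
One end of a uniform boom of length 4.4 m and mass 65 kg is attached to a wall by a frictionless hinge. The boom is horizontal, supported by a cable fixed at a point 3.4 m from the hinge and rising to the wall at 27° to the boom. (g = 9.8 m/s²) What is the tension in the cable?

Take torques about the hinge: T sin 27° · 3.4 = 65×9.8×2.2 = 1401.4 N·m.
So T = 1401.4 / (0.4540 × 3.4) = 907.9 N.

T ≈ 908 N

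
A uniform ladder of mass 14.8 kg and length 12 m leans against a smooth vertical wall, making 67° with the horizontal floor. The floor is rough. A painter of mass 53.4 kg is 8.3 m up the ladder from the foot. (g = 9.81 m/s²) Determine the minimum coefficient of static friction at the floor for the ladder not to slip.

ΣF_y = 0: N_floor = 14.8×9.81 + 53.4×9.81 = 669.04 N.
Torques about the foot: N_wall · 12 sin 67° = 14.8×9.81×6 cos 67° + 53.4×9.81×8.3 cos 67° → N_wall = 184.62 N.
ΣF_x = 0: f_floor = N_wall = 184.62 N.
μ_min = f_floor / N_floor = 184.62 / 669.04 = 0.2759.

μ_min ≈ 0.276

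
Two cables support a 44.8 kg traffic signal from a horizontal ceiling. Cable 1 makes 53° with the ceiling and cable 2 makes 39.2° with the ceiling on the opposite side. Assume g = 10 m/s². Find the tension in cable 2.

Weight W = 44.8 × 10 = 448 N acts straight down.
Horizontal: T_1 cos 53° = T_2 cos 39.2°  →  T_1 = 1.288 T_2.
Vertical: T_1 sin 53° + T_2 sin 39.2° = 448.
Substituting the horizontal relation into the vertical equation gives 1.66 T_2 = 448, so T_2 = 269.8 N.

T_2 ≈ 270 N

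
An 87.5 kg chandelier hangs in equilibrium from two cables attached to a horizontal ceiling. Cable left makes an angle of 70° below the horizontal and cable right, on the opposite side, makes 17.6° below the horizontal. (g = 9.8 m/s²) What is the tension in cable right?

Weight W = 87.5 × 9.8 = 857.5 N acts straight down.
Horizontal: T_left cos 70° = T_right cos 17.6°  →  T_left = 2.787 T_right.
Vertical: T_left sin 70° + T_right sin 17.6° = 857.5.
Substituting the horizontal relation into the vertical equation gives 2.921 T_right = 857.5, so T_right = 293.5 N.

T_right ≈ 294 N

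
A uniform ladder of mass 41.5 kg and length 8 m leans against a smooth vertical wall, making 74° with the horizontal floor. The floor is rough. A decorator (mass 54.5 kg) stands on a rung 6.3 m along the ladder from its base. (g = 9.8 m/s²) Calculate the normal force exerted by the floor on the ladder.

N_floor ≈ 941 N

ΣF_y = 0: N_floor = 41.5×9.8 + 54.5×9.8 = 940.8 N.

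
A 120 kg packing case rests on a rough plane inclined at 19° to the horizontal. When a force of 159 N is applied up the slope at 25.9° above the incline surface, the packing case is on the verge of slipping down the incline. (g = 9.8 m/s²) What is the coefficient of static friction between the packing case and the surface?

μ ≈ 0.230

On the verge of sliding down the incline, friction is at its maximum μN and acts up the slope.
Perpendicular to incline: N = W cos 19° − P sin 25.9° = 1112 − 69.45 = 1042 N.
Along incline: P cos 25.9° + μN = W sin 19° → μ = (W sin 19° − P cos 25.9°) / N = 0.2301.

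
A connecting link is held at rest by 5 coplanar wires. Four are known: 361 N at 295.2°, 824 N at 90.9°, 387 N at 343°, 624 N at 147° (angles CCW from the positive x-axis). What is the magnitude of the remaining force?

F ≈ 724 N

Sum the known components: ΣF_x = -12.48 N, ΣF_y = 724 N.
For equilibrium the remaining force must supply (−ΣF_x, −ΣF_y) = (12.48, -724) N.
Magnitude = √((12.48)² + (-724)²) = 724.1 N; direction = atan2(-724, 12.48) = 271.0°.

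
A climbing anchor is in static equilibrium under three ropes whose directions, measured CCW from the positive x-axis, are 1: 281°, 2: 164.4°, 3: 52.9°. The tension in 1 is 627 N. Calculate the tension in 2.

Resolve: ΣF_x = 627 cos 281° + T_2 cos 164.4° + T_3 cos 52.9° = 0.
        ΣF_y = 627 sin 281° + T_2 sin 164.4° + T_3 sin 52.9° = 0.
The known terms sum to (119.6, -615.5) N, so -0.9632 T_2 + 0.6032 T_3 = -119.6 and 0.2689 T_2 + 0.7976 T_3 = 615.5.
Solving simultaneously: T_2 = 501.6 N, T_3 = 602.6 N.

T_2 ≈ 502 N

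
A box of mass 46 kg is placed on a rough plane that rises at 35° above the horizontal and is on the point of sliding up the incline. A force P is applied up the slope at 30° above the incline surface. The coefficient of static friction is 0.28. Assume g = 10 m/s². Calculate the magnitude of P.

P ≈ 367 N

On the verge of sliding up the incline, friction equals μN and acts down the slope.
Perpendicular: N + P sin 30° = W cos 35° = 376.8 N.
Along incline: P cos 30° = W sin 35° + μN  with W sin 35° = 263.8 N.
Solving the pair for P and N: P = 367.1 N, N = 193.2 N (and f = μN = 54.11 N).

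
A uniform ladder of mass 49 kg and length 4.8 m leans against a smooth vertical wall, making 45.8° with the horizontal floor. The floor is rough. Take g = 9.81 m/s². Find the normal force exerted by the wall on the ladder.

Torques about the foot: N_wall · 4.8 sin 45.8° = 49×9.81×2.4 cos 45.8° → N_wall = 233.73 N.

N_wall ≈ 234 N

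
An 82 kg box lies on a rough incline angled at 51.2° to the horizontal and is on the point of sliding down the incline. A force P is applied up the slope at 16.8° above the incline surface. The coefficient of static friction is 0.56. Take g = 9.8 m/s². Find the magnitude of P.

P ≈ 433 N

On the verge of sliding down the incline, friction equals μN and acts up the slope.
Perpendicular: N + P sin 16.8° = W cos 51.2° = 503.5 N.
Along incline: P cos 16.8° + μN = W sin 51.2° with W sin 51.2° = 626.3 N.
Solving the pair for P and N: P = 432.8 N, N = 378.4 N (and f = μN = 211.9 N).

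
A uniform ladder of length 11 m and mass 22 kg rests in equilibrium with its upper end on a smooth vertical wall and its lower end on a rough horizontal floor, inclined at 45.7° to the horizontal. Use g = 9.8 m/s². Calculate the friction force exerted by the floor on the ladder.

Torques about the foot: N_wall · 11 sin 45.7° = 22×9.8×5.5 cos 45.7° → N_wall = 105.2 N.
ΣF_x = 0: f_floor = N_wall = 105.2 N.

f ≈ 105 N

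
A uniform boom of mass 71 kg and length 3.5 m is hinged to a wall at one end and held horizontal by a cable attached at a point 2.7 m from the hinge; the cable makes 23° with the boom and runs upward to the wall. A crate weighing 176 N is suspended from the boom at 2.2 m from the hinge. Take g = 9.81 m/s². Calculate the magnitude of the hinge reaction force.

|H| ≈ 1430 N

Take torques about the hinge: T sin 23° · 2.7 = 71×9.81×1.75 + 176×2.2 = 1606.1 N·m.
So T = 1606.1 / (0.3907 × 2.7) = 1522.4 N.
ΣF_x = 0: H_x = T cos 23° = 1401.4 N.
ΣF_y = 0: H_y = (71×9.81 + 176) − T sin 23° = 872.51 − 594.85 = 277.66 N.
|H| = √(H_x² + H_y²) = √((1401.4)² + (277.66)²) = 1428.6 N.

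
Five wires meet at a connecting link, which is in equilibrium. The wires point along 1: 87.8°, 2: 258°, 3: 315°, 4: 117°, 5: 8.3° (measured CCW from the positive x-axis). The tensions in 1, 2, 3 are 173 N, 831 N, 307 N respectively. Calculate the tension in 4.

Resolve: ΣF_x = 173 cos 87.8° + 831 cos 258° + 307 cos 315° + T_4 cos 117° + T_5 cos 8.3° = 0.
        ΣF_y = 173 sin 87.8° + 831 sin 258° + 307 sin 315° + T_4 sin 117° + T_5 sin 8.3° = 0.
The known terms sum to (50.95, -857) N, so -0.4540 T_4 + 0.9895 T_5 = -50.95 and 0.8910 T_4 + 0.1444 T_5 = 857.
Solving simultaneously: T_4 = 903.1 N, T_5 = 362.9 N.

T_4 ≈ 903 N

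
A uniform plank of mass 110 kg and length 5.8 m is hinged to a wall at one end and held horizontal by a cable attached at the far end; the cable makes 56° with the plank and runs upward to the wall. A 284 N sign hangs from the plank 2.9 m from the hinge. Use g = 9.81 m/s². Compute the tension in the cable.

T ≈ 822 N

Take torques about the hinge: T sin 56° · 5.8 = 110×9.81×2.9 + 284×2.9 = 3953 N·m.
So T = 3953 / (0.8290 × 5.8) = 822.1 N.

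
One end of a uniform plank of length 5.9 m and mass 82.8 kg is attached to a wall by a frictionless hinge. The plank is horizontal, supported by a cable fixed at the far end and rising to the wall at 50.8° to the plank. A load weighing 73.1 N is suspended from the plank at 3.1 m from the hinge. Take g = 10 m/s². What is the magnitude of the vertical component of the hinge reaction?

Take torques about the hinge: T sin 50.8° · 5.9 = 82.8×10×2.95 + 73.1×3.1 = 2669.2 N·m.
So T = 2669.2 / (0.7749 × 5.9) = 583.79 N.
ΣF_y = 0: H_y = (82.8×10 + 73.1) − T sin 50.8° = 901.1 − 452.41 = 448.69 N.

|H_y| ≈ 449 N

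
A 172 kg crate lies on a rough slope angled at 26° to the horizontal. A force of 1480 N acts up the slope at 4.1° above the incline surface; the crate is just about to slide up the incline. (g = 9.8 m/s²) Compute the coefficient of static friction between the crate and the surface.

On the verge of sliding up the incline, friction is at its maximum μN and acts down the slope.
Perpendicular to incline: N = W cos 26° − P sin 4.1° = 1515 − 105.8 = 1409 N.
Along incline: P cos 4.1° − μN = W sin 26° → μ = −(W sin 26° − P cos 4.1°) / N = 0.5232.

μ ≈ 0.523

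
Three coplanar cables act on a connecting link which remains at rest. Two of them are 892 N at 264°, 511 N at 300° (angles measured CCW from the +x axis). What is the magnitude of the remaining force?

F ≈ 1340 N

Sum the known components: ΣF_x = 162.3 N, ΣF_y = -1330 N.
For equilibrium the remaining force must supply (−ΣF_x, −ΣF_y) = (-162.3, 1330) N.
Magnitude = √((-162.3)² + (1330)²) = 1340 N; direction = atan2(1330, -162.3) = 97.0°.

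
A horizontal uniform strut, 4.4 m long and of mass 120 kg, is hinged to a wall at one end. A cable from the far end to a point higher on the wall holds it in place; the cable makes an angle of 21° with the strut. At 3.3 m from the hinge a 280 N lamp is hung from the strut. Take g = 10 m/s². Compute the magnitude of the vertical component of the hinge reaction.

|H_y| ≈ 670 N

Take torques about the hinge: T sin 21° · 4.4 = 120×10×2.2 + 280×3.3 = 3564 N·m.
So T = 3564 / (0.3584 × 4.4) = 2260.2 N.
ΣF_y = 0: H_y = (120×10 + 280) − T sin 21° = 1480 − 810 = 670 N.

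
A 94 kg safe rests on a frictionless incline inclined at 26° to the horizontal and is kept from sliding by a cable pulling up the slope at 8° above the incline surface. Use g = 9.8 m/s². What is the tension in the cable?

Take axes along and perpendicular to the incline. Weight components: W sin 26° = 403.8 N down-slope, W cos 26° = 828 N into the surface.
Along incline: T cos 8° = W sin 26° → T = 407.8 N.
Perpendicular: N = W cos 26° − T sin 8° = 771.2 N.

T ≈ 408 N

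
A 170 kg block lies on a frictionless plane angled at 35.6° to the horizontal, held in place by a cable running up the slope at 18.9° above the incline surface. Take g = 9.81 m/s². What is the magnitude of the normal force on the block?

Take axes along and perpendicular to the incline. Weight components: W sin 35.6° = 970.8 N down-slope, W cos 35.6° = 1356 N into the surface.
Along incline: T cos 18.9° = W sin 35.6° → T = 1026 N.
Perpendicular: N = W cos 35.6° − T sin 18.9° = 1024 N.

N ≈ 1020 N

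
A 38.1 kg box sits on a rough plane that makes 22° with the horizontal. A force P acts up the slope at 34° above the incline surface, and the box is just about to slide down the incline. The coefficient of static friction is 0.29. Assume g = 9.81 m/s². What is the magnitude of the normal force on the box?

N ≈ 313 N

On the verge of sliding down the incline, friction equals μN and acts up the slope.
Perpendicular: N + P sin 34° = W cos 22° = 346.5 N.
Along incline: P cos 34° + μN = W sin 22° with W sin 22° = 140 N.
Solving the pair for P and N: P = 59.25 N, N = 313.4 N (and f = μN = 90.89 N).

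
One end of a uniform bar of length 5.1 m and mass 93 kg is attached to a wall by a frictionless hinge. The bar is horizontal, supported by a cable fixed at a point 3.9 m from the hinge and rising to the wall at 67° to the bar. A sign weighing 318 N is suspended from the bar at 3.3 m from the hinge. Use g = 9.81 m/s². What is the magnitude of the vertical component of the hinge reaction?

|H_y| ≈ 365 N

Take torques about the hinge: T sin 67° · 3.9 = 93×9.81×2.55 + 318×3.3 = 3375.8 N·m.
So T = 3375.8 / (0.9205 × 3.9) = 940.35 N.
ΣF_y = 0: H_y = (93×9.81 + 318) − T sin 67° = 1230.3 − 865.6 = 364.73 N.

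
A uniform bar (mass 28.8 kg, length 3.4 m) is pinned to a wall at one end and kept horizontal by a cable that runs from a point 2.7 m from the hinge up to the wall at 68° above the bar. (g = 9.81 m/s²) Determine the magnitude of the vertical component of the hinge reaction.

|H_y| ≈ 105 N

Take torques about the hinge: T sin 68° · 2.7 = 28.8×9.81×1.7 = 480.3 N·m.
So T = 480.3 / (0.9272 × 2.7) = 191.86 N.
ΣF_y = 0: H_y = (28.8×9.81) − T sin 68° = 282.53 − 177.89 = 104.64 N.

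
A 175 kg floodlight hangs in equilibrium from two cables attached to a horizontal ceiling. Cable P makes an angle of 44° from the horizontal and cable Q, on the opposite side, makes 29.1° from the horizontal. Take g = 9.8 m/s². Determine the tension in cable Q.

Weight W = 175 × 9.8 = 1715 N acts straight down.
Horizontal: T_P cos 44° = T_Q cos 29.1°  →  T_P = 1.215 T_Q.
Vertical: T_P sin 44° + T_Q sin 29.1° = 1715.
Substituting the horizontal relation into the vertical equation gives 1.33 T_Q = 1715, so T_Q = 1289 N.

T_Q ≈ 1290 N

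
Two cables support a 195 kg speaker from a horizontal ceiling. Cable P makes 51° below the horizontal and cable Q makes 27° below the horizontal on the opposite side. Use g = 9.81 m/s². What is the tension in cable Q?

T_Q ≈ 1230 N

Weight W = 195 × 9.81 = 1913 N acts straight down.
Horizontal: T_P cos 51° = T_Q cos 27°  →  T_P = 1.416 T_Q.
Vertical: T_P sin 51° + T_Q sin 27° = 1913.
Substituting the horizontal relation into the vertical equation gives 1.554 T_Q = 1913, so T_Q = 1231 N.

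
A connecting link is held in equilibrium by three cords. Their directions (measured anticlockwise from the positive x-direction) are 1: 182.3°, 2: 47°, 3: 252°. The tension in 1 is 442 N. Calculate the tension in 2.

Resolve: ΣF_x = 442 cos 182.3° + T_2 cos 47° + T_3 cos 252° = 0.
        ΣF_y = 442 sin 182.3° + T_2 sin 47° + T_3 sin 252° = 0.
The known terms sum to (-441.6, -17.74) N, so 0.6820 T_2 − 0.3090 T_3 = 441.6 and 0.7314 T_2 − 0.9511 T_3 = 17.74.
Solving simultaneously: T_2 = 980.9 N, T_3 = 735.7 N.

T_2 ≈ 981 N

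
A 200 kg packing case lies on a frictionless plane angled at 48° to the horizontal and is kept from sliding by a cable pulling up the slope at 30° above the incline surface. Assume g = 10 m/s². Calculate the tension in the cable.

T ≈ 1720 N

Take axes along and perpendicular to the incline. Weight components: W sin 48° = 1486 N down-slope, W cos 48° = 1338 N into the surface.
Along incline: T cos 30° = W sin 48° → T = 1716 N.
Perpendicular: N = W cos 48° − T sin 30° = 480.2 N.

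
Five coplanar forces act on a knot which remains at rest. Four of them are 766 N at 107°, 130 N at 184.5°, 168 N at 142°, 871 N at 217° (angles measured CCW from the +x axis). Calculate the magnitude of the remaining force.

F ≈ 1220 N

Sum the known components: ΣF_x = -1182 N, ΣF_y = 301.6 N.
For equilibrium the remaining force must supply (−ΣF_x, −ΣF_y) = (1182, -301.6) N.
Magnitude = √((1182)² + (-301.6)²) = 1219 N; direction = atan2(-301.6, 1182) = 345.7°.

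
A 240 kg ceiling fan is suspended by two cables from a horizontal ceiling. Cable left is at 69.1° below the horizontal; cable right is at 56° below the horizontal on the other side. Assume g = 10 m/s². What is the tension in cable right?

T_right ≈ 1050 N

Weight W = 240 × 10 = 2400 N acts straight down.
Horizontal: T_left cos 69.1° = T_right cos 56°  →  T_left = 1.568 T_right.
Vertical: T_left sin 69.1° + T_right sin 56° = 2400.
Substituting the horizontal relation into the vertical equation gives 2.293 T_right = 2400, so T_right = 1046 N.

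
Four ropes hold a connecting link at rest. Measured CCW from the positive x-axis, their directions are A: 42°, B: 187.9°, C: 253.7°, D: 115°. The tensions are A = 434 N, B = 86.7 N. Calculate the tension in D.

T_D ≈ 226 N

Resolve: ΣF_x = 434 cos 42° + 86.7 cos 187.9° + T_C cos 253.7° + T_D cos 115° = 0.
        ΣF_y = 434 sin 42° + 86.7 sin 187.9° + T_C sin 253.7° + T_D sin 115° = 0.
The known terms sum to (236.6, 278.5) N, so -0.2807 T_C − 0.4226 T_D = -236.6 and -0.9598 T_C + 0.9063 T_D = -278.5.
Solving simultaneously: T_C = 503.3 N, T_D = 225.7 N.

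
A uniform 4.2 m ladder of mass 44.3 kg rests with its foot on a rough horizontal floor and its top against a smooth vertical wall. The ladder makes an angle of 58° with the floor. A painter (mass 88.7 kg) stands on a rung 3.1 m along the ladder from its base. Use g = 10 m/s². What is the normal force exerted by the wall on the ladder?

Torques about the foot: N_wall · 4.2 sin 58° = 44.3×10×2.1 cos 58° + 88.7×10×3.1 cos 58° → N_wall = 547.5 N.

N_wall ≈ 548 N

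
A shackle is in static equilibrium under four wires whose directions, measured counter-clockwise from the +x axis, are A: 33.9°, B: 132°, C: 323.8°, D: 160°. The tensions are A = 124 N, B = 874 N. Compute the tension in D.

T_D ≈ 1060 N

Resolve: ΣF_x = 124 cos 33.9° + 874 cos 132° + T_C cos 323.8° + T_D cos 160° = 0.
        ΣF_y = 124 sin 33.9° + 874 sin 132° + T_C sin 323.8° + T_D sin 160° = 0.
The known terms sum to (-481.9, 718.7) N, so 0.8070 T_C − 0.9397 T_D = 481.9 and -0.5906 T_C + 0.3420 T_D = -718.7.
Solving simultaneously: T_C = 1830 N, T_D = 1059 N.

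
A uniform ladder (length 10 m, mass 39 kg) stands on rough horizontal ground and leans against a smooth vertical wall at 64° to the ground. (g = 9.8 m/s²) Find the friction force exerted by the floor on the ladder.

Torques about the foot: N_wall · 10 sin 64° = 39×9.8×5 cos 64° → N_wall = 93.206 N.
ΣF_x = 0: f_floor = N_wall = 93.206 N.

f ≈ 93.2 N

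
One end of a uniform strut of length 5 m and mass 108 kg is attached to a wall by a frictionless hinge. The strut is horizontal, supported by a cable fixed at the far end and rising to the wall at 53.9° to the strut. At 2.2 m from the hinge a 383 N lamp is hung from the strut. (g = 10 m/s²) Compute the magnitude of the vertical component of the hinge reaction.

|H_y| ≈ 754 N

Take torques about the hinge: T sin 53.9° · 5 = 108×10×2.5 + 383×2.2 = 3542.6 N·m.
So T = 3542.6 / (0.8080 × 5) = 876.89 N.
ΣF_y = 0: H_y = (108×10 + 383) − T sin 53.9° = 1463 − 708.52 = 754.48 N.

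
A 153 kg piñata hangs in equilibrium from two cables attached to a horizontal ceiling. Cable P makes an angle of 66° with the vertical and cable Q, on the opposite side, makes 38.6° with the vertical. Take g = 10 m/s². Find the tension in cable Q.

Angles from the horizontal: cable P is 90° − 66° = 24°, cable Q is 90° − 38.6° = 51.4°.
Weight W = 153 × 10 = 1530 N acts straight down.
Horizontal: T_P cos 24° = T_Q cos 51.4°  →  T_P = 0.6829 T_Q.
Vertical: T_P sin 24° + T_Q sin 51.4° = 1530.
Substituting the horizontal relation into the vertical equation gives 1.059 T_Q = 1530, so T_Q = 1444 N.

T_Q ≈ 1440 N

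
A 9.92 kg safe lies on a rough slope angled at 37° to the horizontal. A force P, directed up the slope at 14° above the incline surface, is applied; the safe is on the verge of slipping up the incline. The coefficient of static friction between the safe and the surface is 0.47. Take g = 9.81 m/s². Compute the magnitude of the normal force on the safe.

On the verge of sliding up the incline, friction equals μN and acts down the slope.
Perpendicular: N + P sin 14° = W cos 37° = 77.72 N.
Along incline: P cos 14° = W sin 37° + μN  with W sin 37° = 58.57 N.
Solving the pair for P and N: P = 87.73 N, N = 56.5 N (and f = μN = 26.55 N).

N ≈ 56.5 N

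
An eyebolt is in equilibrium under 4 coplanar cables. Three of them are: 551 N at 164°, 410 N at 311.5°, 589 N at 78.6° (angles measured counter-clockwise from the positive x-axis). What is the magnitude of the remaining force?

Sum the known components: ΣF_x = -141.6 N, ΣF_y = 422.2 N.
For equilibrium the remaining force must supply (−ΣF_x, −ΣF_y) = (141.6, -422.2) N.
Magnitude = √((141.6)² + (-422.2)²) = 445.3 N; direction = atan2(-422.2, 141.6) = 288.5°.

F ≈ 445 N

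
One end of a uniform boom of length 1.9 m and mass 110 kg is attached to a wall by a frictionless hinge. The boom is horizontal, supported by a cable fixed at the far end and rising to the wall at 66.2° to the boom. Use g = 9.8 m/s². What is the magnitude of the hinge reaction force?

|H| ≈ 589 N

Take torques about the hinge: T sin 66.2° · 1.9 = 110×9.8×0.95 = 1024.1 N·m.
So T = 1024.1 / (0.9150 × 1.9) = 589.1 N.
ΣF_x = 0: H_x = T cos 66.2° = 237.73 N.
ΣF_y = 0: H_y = (110×9.8) − T sin 66.2° = 1078 − 539 = 539 N.
|H| = √(H_x² + H_y²) = √((237.73)² + (539)²) = 589.1 N.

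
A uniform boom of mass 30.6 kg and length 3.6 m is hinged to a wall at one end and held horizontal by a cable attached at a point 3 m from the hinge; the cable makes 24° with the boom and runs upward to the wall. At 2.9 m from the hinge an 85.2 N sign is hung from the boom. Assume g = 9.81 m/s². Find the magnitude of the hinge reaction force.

|H| ≈ 602 N

Take torques about the hinge: T sin 24° · 3 = 30.6×9.81×1.8 + 85.2×2.9 = 787.41 N·m.
So T = 787.41 / (0.4067 × 3) = 645.31 N.
ΣF_x = 0: H_x = T cos 24° = 589.52 N.
ΣF_y = 0: H_y = (30.6×9.81 + 85.2) − T sin 24° = 385.39 − 262.47 = 122.91 N.
|H| = √(H_x² + H_y²) = √((589.52)² + (122.91)²) = 602.2 N.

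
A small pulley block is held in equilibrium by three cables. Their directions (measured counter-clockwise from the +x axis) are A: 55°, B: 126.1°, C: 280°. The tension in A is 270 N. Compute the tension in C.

T_C ≈ 581 N

Resolve: ΣF_x = 270 cos 55° + T_B cos 126.1° + T_C cos 280° = 0.
        ΣF_y = 270 sin 55° + T_B sin 126.1° + T_C sin 280° = 0.
The known terms sum to (154.9, 221.2) N, so -0.5892 T_B + 0.1736 T_C = -154.9 and 0.8080 T_B − 0.9848 T_C = -221.2.
Solving simultaneously: T_B = 434 N, T_C = 580.6 N.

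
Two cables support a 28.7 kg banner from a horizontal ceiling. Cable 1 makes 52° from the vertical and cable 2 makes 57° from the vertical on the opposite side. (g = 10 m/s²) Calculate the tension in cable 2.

T_2 ≈ 239 N

Angles from the horizontal: cable 1 is 90° − 52° = 38°, cable 2 is 90° − 57° = 33°.
Weight W = 28.7 × 10 = 287 N acts straight down.
Horizontal: T_1 cos 38° = T_2 cos 33°  →  T_1 = 1.064 T_2.
Vertical: T_1 sin 38° + T_2 sin 33° = 287.
Substituting the horizontal relation into the vertical equation gives 1.2 T_2 = 287, so T_2 = 239.2 N.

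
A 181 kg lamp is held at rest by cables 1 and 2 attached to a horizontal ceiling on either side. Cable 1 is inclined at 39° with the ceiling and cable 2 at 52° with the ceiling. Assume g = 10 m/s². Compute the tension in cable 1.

T_1 ≈ 1110 N

Weight W = 181 × 10 = 1810 N acts straight down.
Horizontal: T_1 cos 39° = T_2 cos 52°  →  T_2 = 1.262 T_1.
Vertical: T_1 sin 39° + T_2 sin 52° = 1810.
Substituting the horizontal relation into the vertical equation gives 1.624 T_1 = 1810, so T_1 = 1115 N.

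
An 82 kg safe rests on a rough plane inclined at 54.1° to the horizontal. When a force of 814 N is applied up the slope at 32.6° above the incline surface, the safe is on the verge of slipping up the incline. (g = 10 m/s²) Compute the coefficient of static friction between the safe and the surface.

On the verge of sliding up the incline, friction is at its maximum μN and acts down the slope.
Perpendicular to incline: N = W cos 54.1° − P sin 32.6° = 480.8 − 438.6 = 42.27 N.
Along incline: P cos 32.6° − μN = W sin 54.1° → μ = −(W sin 54.1° − P cos 32.6°) / N = 0.5092.

μ ≈ 0.509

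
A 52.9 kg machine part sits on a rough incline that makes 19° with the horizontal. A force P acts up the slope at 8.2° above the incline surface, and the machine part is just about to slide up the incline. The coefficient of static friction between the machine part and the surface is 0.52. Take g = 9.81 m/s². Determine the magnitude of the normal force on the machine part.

N ≈ 434 N

On the verge of sliding up the incline, friction equals μN and acts down the slope.
Perpendicular: N + P sin 8.2° = W cos 19° = 490.7 N.
Along incline: P cos 8.2° = W sin 19° + μN  with W sin 19° = 169 N.
Solving the pair for P and N: P = 398.6 N, N = 433.8 N (and f = μN = 225.6 N).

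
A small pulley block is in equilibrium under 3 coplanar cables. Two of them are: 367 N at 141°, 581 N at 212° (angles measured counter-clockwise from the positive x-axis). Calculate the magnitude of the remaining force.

Sum the known components: ΣF_x = -777.9 N, ΣF_y = -76.92 N.
For equilibrium the remaining force must supply (−ΣF_x, −ΣF_y) = (777.9, 76.92) N.
Magnitude = √((777.9)² + (76.92)²) = 781.7 N; direction = atan2(76.92, 777.9) = 5.6°.

F ≈ 782 N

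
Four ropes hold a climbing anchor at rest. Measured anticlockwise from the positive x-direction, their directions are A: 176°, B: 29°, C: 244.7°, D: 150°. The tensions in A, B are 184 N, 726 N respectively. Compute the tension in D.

T_D ≈ 253 N

Resolve: ΣF_x = 184 cos 176° + 726 cos 29° + T_C cos 244.7° + T_D cos 150° = 0.
        ΣF_y = 184 sin 176° + 726 sin 29° + T_C sin 244.7° + T_D sin 150° = 0.
The known terms sum to (451.4, 364.8) N, so -0.4274 T_C − 0.8660 T_D = -451.4 and -0.9041 T_C + 0.5000 T_D = -364.8.
Solving simultaneously: T_C = 543.5 N, T_D = 253.1 N.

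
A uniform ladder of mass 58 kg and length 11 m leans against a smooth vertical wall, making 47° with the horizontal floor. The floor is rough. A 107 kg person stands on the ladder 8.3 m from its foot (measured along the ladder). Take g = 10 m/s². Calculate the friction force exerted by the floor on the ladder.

Torques about the foot: N_wall · 11 sin 47° = 58×10×5.5 cos 47° + 107×10×8.3 cos 47° → N_wall = 1023.3 N.
ΣF_x = 0: f_floor = N_wall = 1023.3 N.

f ≈ 1020 N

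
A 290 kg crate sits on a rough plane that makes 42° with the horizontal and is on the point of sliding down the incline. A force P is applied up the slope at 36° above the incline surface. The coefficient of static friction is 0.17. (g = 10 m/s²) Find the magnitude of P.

On the verge of sliding down the incline, friction equals μN and acts up the slope.
Perpendicular: N + P sin 36° = W cos 42° = 2155 N.
Along incline: P cos 36° + μN = W sin 42° with W sin 42° = 1940 N.
Solving the pair for P and N: P = 2220 N, N = 850.3 N (and f = μN = 144.6 N).

P ≈ 2220 N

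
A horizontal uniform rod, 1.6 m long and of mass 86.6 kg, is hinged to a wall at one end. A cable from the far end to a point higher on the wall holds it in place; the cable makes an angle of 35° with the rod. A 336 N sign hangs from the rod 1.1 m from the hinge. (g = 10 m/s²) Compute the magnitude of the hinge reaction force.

Take torques about the hinge: T sin 35° · 1.6 = 86.6×10×0.8 + 336×1.1 = 1062.4 N·m.
So T = 1062.4 / (0.5736 × 1.6) = 1157.6 N.
ΣF_x = 0: H_x = T cos 35° = 948.29 N.
ΣF_y = 0: H_y = (86.6×10 + 336) − T sin 35° = 1202 − 664 = 538 N.
|H| = √(H_x² + H_y²) = √((948.29)² + (538)²) = 1090.3 N.

|H| ≈ 1090 N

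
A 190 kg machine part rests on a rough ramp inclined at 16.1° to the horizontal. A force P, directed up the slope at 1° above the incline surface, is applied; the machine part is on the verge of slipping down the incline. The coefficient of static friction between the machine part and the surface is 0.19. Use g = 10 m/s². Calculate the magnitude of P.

P ≈ 181 N

On the verge of sliding down the incline, friction equals μN and acts up the slope.
Perpendicular: N + P sin 1° = W cos 16.1° = 1825 N.
Along incline: P cos 1° + μN = W sin 16.1° with W sin 16.1° = 526.9 N.
Solving the pair for P and N: P = 180.7 N, N = 1822 N (and f = μN = 346.2 N).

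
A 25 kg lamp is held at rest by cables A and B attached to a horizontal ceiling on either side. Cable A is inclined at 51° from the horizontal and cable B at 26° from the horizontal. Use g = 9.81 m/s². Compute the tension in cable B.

Weight W = 25 × 9.81 = 245.2 N acts straight down.
Horizontal: T_A cos 51° = T_B cos 26°  →  T_A = 1.428 T_B.
Vertical: T_A sin 51° + T_B sin 26° = 245.2.
Substituting the horizontal relation into the vertical equation gives 1.548 T_B = 245.2, so T_B = 158.4 N.

T_B ≈ 158 N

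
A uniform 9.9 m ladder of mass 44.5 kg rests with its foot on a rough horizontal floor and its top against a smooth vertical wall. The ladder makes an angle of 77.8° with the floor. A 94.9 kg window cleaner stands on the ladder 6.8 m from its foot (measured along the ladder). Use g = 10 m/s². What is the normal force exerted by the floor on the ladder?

N_floor ≈ 1390 N

ΣF_y = 0: N_floor = 44.5×10 + 94.9×10 = 1394 N.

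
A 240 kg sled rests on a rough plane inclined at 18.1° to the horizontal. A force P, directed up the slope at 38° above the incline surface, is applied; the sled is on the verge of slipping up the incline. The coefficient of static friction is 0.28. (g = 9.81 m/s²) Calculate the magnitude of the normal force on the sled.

N ≈ 1370 N

On the verge of sliding up the incline, friction equals μN and acts down the slope.
Perpendicular: N + P sin 38° = W cos 18.1° = 2238 N.
Along incline: P cos 38° = W sin 18.1° + μN  with W sin 18.1° = 731.5 N.
Solving the pair for P and N: P = 1414 N, N = 1367 N (and f = μN = 382.8 N).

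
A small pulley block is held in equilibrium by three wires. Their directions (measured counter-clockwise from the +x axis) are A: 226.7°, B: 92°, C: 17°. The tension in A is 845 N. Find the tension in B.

Resolve: ΣF_x = 845 cos 226.7° + T_B cos 92° + T_C cos 17° = 0.
        ΣF_y = 845 sin 226.7° + T_B sin 92° + T_C sin 17° = 0.
The known terms sum to (-579.5, -615) N, so -0.0349 T_B + 0.9563 T_C = 579.5 and 0.9994 T_B + 0.2924 T_C = 615.
Solving simultaneously: T_B = 433.4 N, T_C = 621.8 N.

T_B ≈ 433 N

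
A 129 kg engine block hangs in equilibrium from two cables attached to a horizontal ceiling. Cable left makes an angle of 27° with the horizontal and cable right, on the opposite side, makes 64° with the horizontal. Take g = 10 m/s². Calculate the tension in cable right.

Weight W = 129 × 10 = 1290 N acts straight down.
Horizontal: T_left cos 27° = T_right cos 64°  →  T_left = 0.492 T_right.
Vertical: T_left sin 27° + T_right sin 64° = 1290.
Substituting the horizontal relation into the vertical equation gives 1.122 T_right = 1290, so T_right = 1150 N.

T_right ≈ 1150 N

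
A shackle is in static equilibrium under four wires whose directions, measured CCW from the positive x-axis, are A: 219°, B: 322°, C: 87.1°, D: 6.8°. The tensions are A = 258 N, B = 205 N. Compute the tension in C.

T_C ≈ 286 N

Resolve: ΣF_x = 258 cos 219° + 205 cos 322° + T_C cos 87.1° + T_D cos 6.8° = 0.
        ΣF_y = 258 sin 219° + 205 sin 322° + T_C sin 87.1° + T_D sin 6.8° = 0.
The known terms sum to (-38.96, -288.6) N, so 0.0506 T_C + 0.9930 T_D = 38.96 and 0.9987 T_C + 0.1184 T_D = 288.6.
Solving simultaneously: T_C = 286 N, T_D = 24.66 N.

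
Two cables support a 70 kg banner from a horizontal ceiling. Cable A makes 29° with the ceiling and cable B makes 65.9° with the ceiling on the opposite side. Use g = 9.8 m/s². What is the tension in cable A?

T_A ≈ 281 N

Weight W = 70 × 9.8 = 686 N acts straight down.
Horizontal: T_A cos 29° = T_B cos 65.9°  →  T_B = 2.142 T_A.
Vertical: T_A sin 29° + T_B sin 65.9° = 686.
Substituting the horizontal relation into the vertical equation gives 2.44 T_A = 686, so T_A = 281.1 N.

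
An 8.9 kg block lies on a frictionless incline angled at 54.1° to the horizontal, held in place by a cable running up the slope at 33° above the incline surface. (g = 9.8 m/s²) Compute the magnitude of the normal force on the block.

Take axes along and perpendicular to the incline. Weight components: W sin 54.1° = 70.65 N down-slope, W cos 54.1° = 51.14 N into the surface.
Along incline: T cos 33° = W sin 54.1° → T = 84.24 N.
Perpendicular: N = W cos 54.1° − T sin 33° = 5.262 N.

N ≈ 5.26 N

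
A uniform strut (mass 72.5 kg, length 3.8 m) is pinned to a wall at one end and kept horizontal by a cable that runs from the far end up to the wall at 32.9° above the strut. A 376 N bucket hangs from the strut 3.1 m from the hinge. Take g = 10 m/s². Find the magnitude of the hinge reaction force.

Take torques about the hinge: T sin 32.9° · 3.8 = 72.5×10×1.9 + 376×3.1 = 2543.1 N·m.
So T = 2543.1 / (0.5432 × 3.8) = 1232.1 N.
ΣF_x = 0: H_x = T cos 32.9° = 1034.5 N.
ΣF_y = 0: H_y = (72.5×10 + 376) − T sin 32.9° = 1101 − 669.24 = 431.76 N.
|H| = √(H_x² + H_y²) = √((1034.5)² + (431.76)²) = 1121 N.

|H| ≈ 1120 N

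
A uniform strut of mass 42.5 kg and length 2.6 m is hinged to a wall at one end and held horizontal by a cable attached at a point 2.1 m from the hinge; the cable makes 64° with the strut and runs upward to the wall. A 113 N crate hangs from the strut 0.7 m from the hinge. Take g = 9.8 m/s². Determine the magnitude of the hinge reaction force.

Take torques about the hinge: T sin 64° · 2.1 = 42.5×9.8×1.3 + 113×0.7 = 620.55 N·m.
So T = 620.55 / (0.8988 × 2.1) = 328.77 N.
ΣF_x = 0: H_x = T cos 64° = 144.12 N.
ΣF_y = 0: H_y = (42.5×9.8 + 113) − T sin 64° = 529.5 − 295.5 = 234 N.
|H| = √(H_x² + H_y²) = √((144.12)² + (234)²) = 274.82 N.

|H| ≈ 275 N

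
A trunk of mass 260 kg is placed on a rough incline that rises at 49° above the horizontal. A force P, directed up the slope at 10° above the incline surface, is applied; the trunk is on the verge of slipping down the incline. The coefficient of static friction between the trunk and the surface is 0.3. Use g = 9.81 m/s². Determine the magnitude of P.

P ≈ 1530 N

On the verge of sliding down the incline, friction equals μN and acts up the slope.
Perpendicular: N + P sin 10° = W cos 49° = 1673 N.
Along incline: P cos 10° + μN = W sin 49° with W sin 49° = 1925 N.
Solving the pair for P and N: P = 1526 N, N = 1408 N (and f = μN = 422.5 N).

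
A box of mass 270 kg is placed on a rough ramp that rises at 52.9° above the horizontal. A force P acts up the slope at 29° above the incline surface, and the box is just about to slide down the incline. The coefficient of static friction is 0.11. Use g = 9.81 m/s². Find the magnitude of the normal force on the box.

On the verge of sliding down the incline, friction equals μN and acts up the slope.
Perpendicular: N + P sin 29° = W cos 52.9° = 1598 N.
Along incline: P cos 29° + μN = W sin 52.9° with W sin 52.9° = 2113 N.
Solving the pair for P and N: P = 2358 N, N = 454.4 N (and f = μN = 49.99 N).

N ≈ 454 N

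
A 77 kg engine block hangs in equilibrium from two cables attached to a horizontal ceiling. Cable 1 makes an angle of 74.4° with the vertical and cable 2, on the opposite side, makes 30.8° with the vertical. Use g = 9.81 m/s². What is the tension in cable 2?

T_2 ≈ 754 N

Angles from the horizontal: cable 1 is 90° − 74.4° = 15.6°, cable 2 is 90° − 30.8° = 59.2°.
Weight W = 77 × 9.81 = 755.4 N acts straight down.
Horizontal: T_1 cos 15.6° = T_2 cos 59.2°  →  T_1 = 0.5316 T_2.
Vertical: T_1 sin 15.6° + T_2 sin 59.2° = 755.4.
Substituting the horizontal relation into the vertical equation gives 1.002 T_2 = 755.4, so T_2 = 753.9 N.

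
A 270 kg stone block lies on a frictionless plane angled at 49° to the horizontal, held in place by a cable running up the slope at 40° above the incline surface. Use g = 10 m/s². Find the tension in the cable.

T ≈ 2660 N

Take axes along and perpendicular to the incline. Weight components: W sin 49° = 2038 N down-slope, W cos 49° = 1771 N into the surface.
Along incline: T cos 40° = W sin 49° → T = 2660 N.
Perpendicular: N = W cos 49° − T sin 40° = 61.51 N.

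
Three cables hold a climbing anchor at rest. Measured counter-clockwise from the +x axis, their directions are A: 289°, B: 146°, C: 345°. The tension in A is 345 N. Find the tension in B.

Resolve: ΣF_x = 345 cos 289° + T_B cos 146° + T_C cos 345° = 0.
        ΣF_y = 345 sin 289° + T_B sin 146° + T_C sin 345° = 0.
The known terms sum to (112.3, -326.2) N, so -0.8290 T_B + 0.9659 T_C = -112.3 and 0.5592 T_B − 0.2588 T_C = 326.2.
Solving simultaneously: T_B = 878.5 N, T_C = 637.7 N.

T_B ≈ 879 N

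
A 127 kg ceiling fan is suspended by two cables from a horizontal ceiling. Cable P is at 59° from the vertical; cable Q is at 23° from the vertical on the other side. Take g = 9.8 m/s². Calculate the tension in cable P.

Angles from the horizontal: cable P is 90° − 59° = 31°, cable Q is 90° − 23° = 67°.
Weight W = 127 × 9.8 = 1245 N acts straight down.
Horizontal: T_P cos 31° = T_Q cos 67°  →  T_Q = 2.194 T_P.
Vertical: T_P sin 31° + T_Q sin 67° = 1245.
Substituting the horizontal relation into the vertical equation gives 2.534 T_P = 1245, so T_P = 491.1 N.

T_P ≈ 491 N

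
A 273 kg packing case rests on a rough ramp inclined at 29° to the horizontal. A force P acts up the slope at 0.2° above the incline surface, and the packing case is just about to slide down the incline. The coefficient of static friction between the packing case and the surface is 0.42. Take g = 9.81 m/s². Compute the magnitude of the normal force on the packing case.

On the verge of sliding down the incline, friction equals μN and acts up the slope.
Perpendicular: N + P sin 0.2° = W cos 29° = 2342 N.
Along incline: P cos 0.2° + μN = W sin 29° with W sin 29° = 1298 N.
Solving the pair for P and N: P = 315.1 N, N = 2341 N (and f = μN = 983.3 N).

N ≈ 2340 N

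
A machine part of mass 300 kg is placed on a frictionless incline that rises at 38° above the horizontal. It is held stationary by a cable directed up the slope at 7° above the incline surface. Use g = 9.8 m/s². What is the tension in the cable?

Take axes along and perpendicular to the incline. Weight components: W sin 38° = 1810 N down-slope, W cos 38° = 2317 N into the surface.
Along incline: T cos 7° = W sin 38° → T = 1824 N.
Perpendicular: N = W cos 38° − T sin 7° = 2095 N.

T ≈ 1820 N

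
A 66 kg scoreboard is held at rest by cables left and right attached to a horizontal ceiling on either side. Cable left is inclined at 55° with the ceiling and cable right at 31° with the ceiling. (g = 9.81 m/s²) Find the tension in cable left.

T_left ≈ 556 N

Weight W = 66 × 9.81 = 647.5 N acts straight down.
Horizontal: T_left cos 55° = T_right cos 31°  →  T_right = 0.6692 T_left.
Vertical: T_left sin 55° + T_right sin 31° = 647.5.
Substituting the horizontal relation into the vertical equation gives 1.164 T_left = 647.5, so T_left = 556.3 N.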